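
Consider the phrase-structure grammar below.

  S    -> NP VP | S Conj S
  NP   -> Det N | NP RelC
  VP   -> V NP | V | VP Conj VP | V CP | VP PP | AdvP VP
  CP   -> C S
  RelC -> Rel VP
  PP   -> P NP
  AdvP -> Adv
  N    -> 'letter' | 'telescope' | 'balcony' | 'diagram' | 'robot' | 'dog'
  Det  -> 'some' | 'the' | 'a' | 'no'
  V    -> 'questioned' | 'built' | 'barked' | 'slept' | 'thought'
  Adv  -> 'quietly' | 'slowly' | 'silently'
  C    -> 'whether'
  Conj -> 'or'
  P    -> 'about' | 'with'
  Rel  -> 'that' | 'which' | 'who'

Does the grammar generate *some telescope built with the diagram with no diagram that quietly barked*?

[S [NP [Det some] [N telescope]] [VP [VP [VP [V built]] [PP [P with] [NP [Det the] [N diagram]]]] [PP [P with] [NP [NP [Det no] [N diagram]] [RelC [Rel that] [VP [AdvP [Adv quietly]] [VP [V barked]]]]]]]]
Each bracket corresponds to one application of a listed rule, so the string is derivable from S.

Grammatical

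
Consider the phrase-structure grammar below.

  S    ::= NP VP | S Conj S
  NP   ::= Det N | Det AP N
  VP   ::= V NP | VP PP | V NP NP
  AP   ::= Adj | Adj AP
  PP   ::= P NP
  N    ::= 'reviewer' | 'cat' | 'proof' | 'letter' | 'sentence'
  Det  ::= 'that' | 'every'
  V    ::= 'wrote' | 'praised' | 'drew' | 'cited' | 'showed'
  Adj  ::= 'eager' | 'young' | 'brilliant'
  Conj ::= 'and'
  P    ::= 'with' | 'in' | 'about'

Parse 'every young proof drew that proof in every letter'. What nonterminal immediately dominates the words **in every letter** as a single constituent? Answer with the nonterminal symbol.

S
  NP
    Det: every
    AP
      Adj: young
    N: proof
  VP
    VP
      V: drew
      NP
        Det: that
        N: proof
    PP
      P: in
      NP
        Det: every
        N: letter
The span 'in every letter' is the PP node built by PP → P NP.

PP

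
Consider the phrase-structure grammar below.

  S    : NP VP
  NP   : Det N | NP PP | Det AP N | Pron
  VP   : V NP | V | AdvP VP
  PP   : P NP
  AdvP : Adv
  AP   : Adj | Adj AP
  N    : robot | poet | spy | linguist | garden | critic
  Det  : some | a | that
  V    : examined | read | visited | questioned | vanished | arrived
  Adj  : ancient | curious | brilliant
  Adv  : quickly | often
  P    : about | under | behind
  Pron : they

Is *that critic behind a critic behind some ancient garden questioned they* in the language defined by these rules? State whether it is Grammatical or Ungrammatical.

[S [NP [NP [Det that] [N critic]] [PP [P behind] [NP [NP [Det a] [N critic]] [PP [P behind] [NP [Det some] [AP [Adj ancient]] [N garden]]]]]] [VP [V questioned] [NP [Pron they]]]]
Each bracket corresponds to one application of a listed rule, so the string is derivable from S.

Grammatical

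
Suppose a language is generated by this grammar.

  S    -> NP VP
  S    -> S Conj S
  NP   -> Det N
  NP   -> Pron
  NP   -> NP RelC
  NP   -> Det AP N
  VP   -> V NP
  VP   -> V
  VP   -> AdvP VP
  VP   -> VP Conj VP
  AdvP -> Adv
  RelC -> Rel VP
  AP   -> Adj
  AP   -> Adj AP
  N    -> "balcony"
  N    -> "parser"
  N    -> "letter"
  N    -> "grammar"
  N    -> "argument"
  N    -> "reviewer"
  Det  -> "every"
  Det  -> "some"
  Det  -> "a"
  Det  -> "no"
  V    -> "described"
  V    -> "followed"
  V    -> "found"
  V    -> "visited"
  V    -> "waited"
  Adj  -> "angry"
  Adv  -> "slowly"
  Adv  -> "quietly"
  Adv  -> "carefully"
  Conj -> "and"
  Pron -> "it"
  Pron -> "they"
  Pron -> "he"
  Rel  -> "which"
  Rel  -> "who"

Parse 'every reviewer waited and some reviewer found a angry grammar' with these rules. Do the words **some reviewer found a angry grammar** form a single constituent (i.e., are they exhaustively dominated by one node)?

[S [S [NP [Det every] [N reviewer]] [VP [V waited]]] [Conj and] [S [NP [Det some] [N reviewer]] [VP [V found] [NP [Det a] [AP [Adj angry]] [N grammar]]]]]
The words 'some reviewer found a angry grammar' are exhaustively dominated by a single S node (built by S → NP VP), so they form a constituent.

Yes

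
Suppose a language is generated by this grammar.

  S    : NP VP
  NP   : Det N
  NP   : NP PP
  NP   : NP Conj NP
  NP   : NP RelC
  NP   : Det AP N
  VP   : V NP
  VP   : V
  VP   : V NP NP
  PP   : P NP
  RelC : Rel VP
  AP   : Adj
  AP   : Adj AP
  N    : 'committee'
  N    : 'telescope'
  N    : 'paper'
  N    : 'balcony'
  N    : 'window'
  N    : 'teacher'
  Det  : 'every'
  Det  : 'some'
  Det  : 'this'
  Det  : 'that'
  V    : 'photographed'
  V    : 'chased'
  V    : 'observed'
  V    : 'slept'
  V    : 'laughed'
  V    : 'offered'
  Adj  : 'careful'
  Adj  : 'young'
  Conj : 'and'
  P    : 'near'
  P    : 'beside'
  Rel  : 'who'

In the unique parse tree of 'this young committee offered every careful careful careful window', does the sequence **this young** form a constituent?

[S [NP [Det this] [AP [Adj young]] [N committee]] [VP [V offered] [NP [Det every] [AP [Adj careful] [AP [Adj careful] [AP [Adj careful]]]] [N window]]]]
The smallest constituent containing 'this young' is the NP spanning 'this young committee'; no single node in the tree dominates exactly the given words.

No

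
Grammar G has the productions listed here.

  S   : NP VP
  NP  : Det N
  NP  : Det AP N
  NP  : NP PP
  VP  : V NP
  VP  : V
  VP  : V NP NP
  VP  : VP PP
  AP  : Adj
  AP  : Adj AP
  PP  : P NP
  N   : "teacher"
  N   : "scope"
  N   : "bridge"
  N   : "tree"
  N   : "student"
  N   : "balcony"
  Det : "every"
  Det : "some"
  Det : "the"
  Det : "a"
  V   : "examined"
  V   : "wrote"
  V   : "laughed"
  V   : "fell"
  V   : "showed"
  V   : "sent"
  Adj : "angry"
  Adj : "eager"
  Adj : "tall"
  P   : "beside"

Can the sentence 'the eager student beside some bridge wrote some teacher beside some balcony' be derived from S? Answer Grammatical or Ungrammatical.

[S [NP [NP [Det the] [AP [Adj eager]] [N student]] [PP [P beside] [NP [Det some] [N bridge]]]] [VP [V wrote] [NP [NP [Det some] [N teacher]] [PP [P beside] [NP [Det some] [N balcony]]]]]]
Every word is introduced by a lexical rule and the phrasal rules combine the resulting categories into a single S.

Grammatical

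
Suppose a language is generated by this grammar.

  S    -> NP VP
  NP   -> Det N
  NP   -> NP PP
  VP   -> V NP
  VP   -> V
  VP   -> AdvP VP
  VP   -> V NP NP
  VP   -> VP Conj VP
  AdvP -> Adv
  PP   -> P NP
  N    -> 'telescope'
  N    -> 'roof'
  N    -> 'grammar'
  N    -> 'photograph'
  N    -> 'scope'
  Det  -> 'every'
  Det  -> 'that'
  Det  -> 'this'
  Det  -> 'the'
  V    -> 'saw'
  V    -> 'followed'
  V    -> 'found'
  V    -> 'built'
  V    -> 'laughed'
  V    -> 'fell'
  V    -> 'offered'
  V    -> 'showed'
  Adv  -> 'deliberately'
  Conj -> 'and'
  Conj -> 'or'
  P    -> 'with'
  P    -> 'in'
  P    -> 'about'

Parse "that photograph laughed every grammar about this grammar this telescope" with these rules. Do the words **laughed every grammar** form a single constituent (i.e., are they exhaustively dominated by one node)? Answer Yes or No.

No

[S [NP [Det that] [N photograph]] [VP [V laughed] [NP [NP [Det every] [N grammar]] [PP [P about] [NP [Det this] [N grammar]]]] [NP [Det this] [N telescope]]]]
The smallest constituent containing 'laughed every grammar' is the VP spanning 'laughed every grammar about this grammar this telescope'; no single node in the tree dominates exactly the given words.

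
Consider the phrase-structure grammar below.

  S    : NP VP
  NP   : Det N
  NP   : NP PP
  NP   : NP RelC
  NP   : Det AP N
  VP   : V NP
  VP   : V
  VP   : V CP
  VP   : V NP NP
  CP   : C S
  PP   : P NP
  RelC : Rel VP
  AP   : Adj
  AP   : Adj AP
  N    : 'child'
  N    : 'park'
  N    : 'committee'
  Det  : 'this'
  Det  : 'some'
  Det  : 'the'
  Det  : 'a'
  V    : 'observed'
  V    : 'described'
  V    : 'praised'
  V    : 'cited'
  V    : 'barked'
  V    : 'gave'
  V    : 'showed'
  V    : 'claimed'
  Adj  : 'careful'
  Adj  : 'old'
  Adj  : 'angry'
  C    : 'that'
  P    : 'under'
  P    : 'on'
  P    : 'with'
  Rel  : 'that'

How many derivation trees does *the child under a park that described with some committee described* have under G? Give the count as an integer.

3

Two of the 3 distinct bracketings:
[S [NP [NP [Det the] [N child]] [PP [P under] [NP [NP [NP [Det a] [N park]] [RelC [Rel that] [VP [V described]]]] [PP [P with] [NP [Det some] [N committee]]]]]] [VP [V described]]]
[S [NP [NP [NP [Det the] [N child]] [PP [P under] [NP [NP [Det a] [N park]] [RelC [Rel that] [VP [V described]]]]]] [PP [P with] [NP [Det some] [N committee]]]] [VP [V described]]]
The trees differ in how a recursive rule is bracketed over the same span.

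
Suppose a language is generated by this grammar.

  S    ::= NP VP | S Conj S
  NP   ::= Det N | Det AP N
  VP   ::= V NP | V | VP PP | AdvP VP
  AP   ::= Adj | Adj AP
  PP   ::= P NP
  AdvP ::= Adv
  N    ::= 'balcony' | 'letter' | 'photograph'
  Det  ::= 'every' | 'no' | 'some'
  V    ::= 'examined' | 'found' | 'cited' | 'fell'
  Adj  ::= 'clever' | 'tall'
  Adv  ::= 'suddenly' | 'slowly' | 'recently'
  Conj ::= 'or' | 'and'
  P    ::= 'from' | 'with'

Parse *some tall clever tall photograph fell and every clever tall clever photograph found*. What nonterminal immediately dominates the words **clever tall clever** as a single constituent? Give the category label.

AP

S
  S
    NP
      Det: some
      AP
        Adj: tall
        AP
          Adj: clever
          AP
            Adj: tall
      N: photograph
    VP
      V: fell
  Conj: and
  S
    NP
      Det: every
      AP
        Adj: clever
        AP
          Adj: tall
          AP
            Adj: clever
      N: photograph
    VP
      V: found
The span 'clever tall clever' is the AP node built by AP → Adj AP.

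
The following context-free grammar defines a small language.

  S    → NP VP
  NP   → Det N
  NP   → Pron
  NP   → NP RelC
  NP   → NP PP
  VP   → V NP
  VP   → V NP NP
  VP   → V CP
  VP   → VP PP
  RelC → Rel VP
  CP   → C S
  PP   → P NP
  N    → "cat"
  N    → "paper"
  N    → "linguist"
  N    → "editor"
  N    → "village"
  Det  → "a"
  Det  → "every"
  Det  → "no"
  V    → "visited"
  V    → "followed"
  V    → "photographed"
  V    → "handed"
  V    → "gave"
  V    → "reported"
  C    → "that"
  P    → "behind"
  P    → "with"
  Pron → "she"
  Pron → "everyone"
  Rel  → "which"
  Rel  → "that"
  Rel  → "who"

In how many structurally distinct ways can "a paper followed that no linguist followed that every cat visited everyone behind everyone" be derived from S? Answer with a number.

Two of the 4 distinct bracketings:
[S [NP [Det a] [N paper]] [VP [V followed] [CP [C that] [S [NP [Det no] [N linguist]] [VP [V followed] [CP [C that] [S [NP [Det every] [N cat]] [VP [V visited] [NP [NP [Pron everyone]] [PP [P behind] [NP [Pron everyone]]]]]]]]]]]]
[S [NP [Det a] [N paper]] [VP [V followed] [CP [C that] [S [NP [Det no] [N linguist]] [VP [V followed] [CP [C that] [S [NP [Det every] [N cat]] [VP [VP [V visited] [NP [Pron everyone]]] [PP [P behind] [NP [Pron everyone]]]]]]]]]]]
The difference turns on whether NP → NP PP is used at the relevant span, versus an alternative expansion of NP.

4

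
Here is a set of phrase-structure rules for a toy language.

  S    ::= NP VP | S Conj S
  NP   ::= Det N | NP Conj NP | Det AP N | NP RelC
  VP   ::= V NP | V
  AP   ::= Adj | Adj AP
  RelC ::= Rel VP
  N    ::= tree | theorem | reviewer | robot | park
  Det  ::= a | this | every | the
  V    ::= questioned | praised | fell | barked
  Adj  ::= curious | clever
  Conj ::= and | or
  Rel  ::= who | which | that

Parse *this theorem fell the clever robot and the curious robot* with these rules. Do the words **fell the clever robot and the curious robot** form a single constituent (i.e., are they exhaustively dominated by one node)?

Yes

[S [NP [Det this] [N theorem]] [VP [V fell] [NP [NP [Det the] [AP [Adj clever]] [N robot]] [Conj and] [NP [Det the] [AP [Adj curious]] [N robot]]]]]
The words 'fell the clever robot and the curious robot' are exhaustively dominated by a single VP node (built by VP → V NP), so they form a constituent.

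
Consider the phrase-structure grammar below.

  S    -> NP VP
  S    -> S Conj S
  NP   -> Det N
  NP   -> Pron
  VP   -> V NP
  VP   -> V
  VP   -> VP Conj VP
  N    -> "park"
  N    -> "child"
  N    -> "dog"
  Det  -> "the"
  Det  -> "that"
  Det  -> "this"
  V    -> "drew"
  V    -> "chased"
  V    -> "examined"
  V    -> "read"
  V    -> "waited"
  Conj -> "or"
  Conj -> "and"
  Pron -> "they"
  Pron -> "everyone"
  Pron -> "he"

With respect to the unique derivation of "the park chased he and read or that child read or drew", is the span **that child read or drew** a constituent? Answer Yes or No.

Yes

[S [S [NP [Det the] [N park]] [VP [VP [V chased] [NP [Pron he]]] [Conj and] [VP [V read]]]] [Conj or] [S [NP [Det that] [N child]] [VP [VP [V read]] [Conj or] [VP [V drew]]]]]
The words 'that child read or drew' are exhaustively dominated by a single S node (built by S → NP VP), so they form a constituent.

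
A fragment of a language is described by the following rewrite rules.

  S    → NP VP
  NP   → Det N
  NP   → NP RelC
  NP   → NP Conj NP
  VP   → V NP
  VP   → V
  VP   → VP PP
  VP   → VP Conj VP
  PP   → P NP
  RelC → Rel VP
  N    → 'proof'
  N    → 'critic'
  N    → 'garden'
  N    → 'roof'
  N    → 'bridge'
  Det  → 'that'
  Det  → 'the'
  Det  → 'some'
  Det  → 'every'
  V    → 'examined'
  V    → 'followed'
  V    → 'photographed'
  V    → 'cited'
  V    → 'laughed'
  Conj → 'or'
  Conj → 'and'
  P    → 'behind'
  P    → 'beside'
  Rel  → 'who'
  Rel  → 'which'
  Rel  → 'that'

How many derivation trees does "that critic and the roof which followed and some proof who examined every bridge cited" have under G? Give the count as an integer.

Two of the 7 distinct bracketings:
[S [NP [NP [NP [Det that] [N critic]] [Conj and] [NP [NP [NP [Det the] [N roof]] [RelC [Rel which] [VP [V followed]]]] [Conj and] [NP [Det some] [N proof]]]] [RelC [Rel who] [VP [V examined] [NP [Det every] [N bridge]]]]] [VP [V cited]]]
[S [NP [NP [NP [NP [NP [Det that] [N critic]] [Conj and] [NP [Det the] [N roof]]] [RelC [Rel which] [VP [V followed]]]] [Conj and] [NP [Det some] [N proof]]] [RelC [Rel who] [VP [V examined] [NP [Det every] [N bridge]]]]] [VP [V cited]]]
The trees differ in how a recursive rule is bracketed over the same span.

7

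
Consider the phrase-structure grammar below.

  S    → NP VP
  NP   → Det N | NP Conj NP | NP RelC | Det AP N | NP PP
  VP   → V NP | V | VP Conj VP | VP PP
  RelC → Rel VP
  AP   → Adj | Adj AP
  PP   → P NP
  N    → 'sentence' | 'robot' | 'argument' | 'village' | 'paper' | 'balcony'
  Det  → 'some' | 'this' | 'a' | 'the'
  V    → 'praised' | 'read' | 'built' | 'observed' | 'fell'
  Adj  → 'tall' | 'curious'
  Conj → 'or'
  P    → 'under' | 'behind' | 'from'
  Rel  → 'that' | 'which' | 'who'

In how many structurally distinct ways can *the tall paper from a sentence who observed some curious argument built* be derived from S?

The two bracketings:
[S [NP [NP [NP [Det the] [AP [Adj tall]] [N paper]] [PP [P from] [NP [Det a] [N sentence]]]] [RelC [Rel who] [VP [V observed] [NP [Det some] [AP [Adj curious]] [N argument]]]]] [VP [V built]]]
[S [NP [NP [Det the] [AP [Adj tall]] [N paper]] [PP [P from] [NP [NP [Det a] [N sentence]] [RelC [Rel who] [VP [V observed] [NP [Det some] [AP [Adj curious]] [N argument]]]]]]] [VP [V built]]]
The trees differ in how a recursive rule is bracketed over the same span.

2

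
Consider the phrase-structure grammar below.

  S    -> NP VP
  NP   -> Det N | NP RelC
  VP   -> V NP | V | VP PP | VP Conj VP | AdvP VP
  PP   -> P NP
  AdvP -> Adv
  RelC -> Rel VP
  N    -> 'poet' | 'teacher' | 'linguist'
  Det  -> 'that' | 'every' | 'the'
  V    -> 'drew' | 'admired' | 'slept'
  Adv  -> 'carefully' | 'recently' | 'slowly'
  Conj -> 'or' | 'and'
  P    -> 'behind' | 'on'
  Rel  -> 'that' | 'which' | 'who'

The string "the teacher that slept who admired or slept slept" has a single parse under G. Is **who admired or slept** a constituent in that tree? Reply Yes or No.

Yes

[S [NP [NP [NP [Det the] [N teacher]] [RelC [Rel that] [VP [V slept]]]] [RelC [Rel who] [VP [VP [V admired]] [Conj or] [VP [V slept]]]]] [VP [V slept]]]
The words 'who admired or slept' are exhaustively dominated by a single RelC node (built by RelC → Rel VP), so they form a constituent.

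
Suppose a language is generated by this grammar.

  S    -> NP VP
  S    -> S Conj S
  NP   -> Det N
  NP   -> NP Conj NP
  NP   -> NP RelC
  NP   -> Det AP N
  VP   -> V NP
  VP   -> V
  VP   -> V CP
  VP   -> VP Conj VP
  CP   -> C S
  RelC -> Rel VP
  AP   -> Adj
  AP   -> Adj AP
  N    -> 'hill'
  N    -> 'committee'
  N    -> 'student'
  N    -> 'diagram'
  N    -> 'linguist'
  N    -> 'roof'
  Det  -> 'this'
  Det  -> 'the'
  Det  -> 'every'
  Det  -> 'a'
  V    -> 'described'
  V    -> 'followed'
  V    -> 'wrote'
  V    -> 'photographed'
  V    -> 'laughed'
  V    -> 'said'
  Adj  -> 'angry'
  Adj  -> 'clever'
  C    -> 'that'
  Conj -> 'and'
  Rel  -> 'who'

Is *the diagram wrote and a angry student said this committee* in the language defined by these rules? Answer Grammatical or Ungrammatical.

S
  S
    NP
      Det: the
      N: diagram
    VP
      V: wrote
  Conj: and
  S
    NP
      Det: a
      AP
        Adj: angry
      N: student
    VP
      V: said
      NP
        Det: this
        N: committee
Each bracket corresponds to one application of a listed rule, so the string is derivable from S.

Grammatical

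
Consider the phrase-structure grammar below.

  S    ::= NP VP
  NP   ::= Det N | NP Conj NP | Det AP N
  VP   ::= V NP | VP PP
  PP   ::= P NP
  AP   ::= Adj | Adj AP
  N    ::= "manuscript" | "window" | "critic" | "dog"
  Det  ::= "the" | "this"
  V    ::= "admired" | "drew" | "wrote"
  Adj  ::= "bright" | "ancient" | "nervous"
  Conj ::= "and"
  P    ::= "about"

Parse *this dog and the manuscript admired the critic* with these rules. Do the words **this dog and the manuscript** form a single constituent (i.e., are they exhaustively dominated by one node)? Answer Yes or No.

Yes

[S [NP [NP [Det this] [N dog]] [Conj and] [NP [Det the] [N manuscript]]] [VP [V admired] [NP [Det the] [N critic]]]]
The words 'this dog and the manuscript' are exhaustively dominated by a single NP node (built by NP → NP Conj NP), so they form a constituent.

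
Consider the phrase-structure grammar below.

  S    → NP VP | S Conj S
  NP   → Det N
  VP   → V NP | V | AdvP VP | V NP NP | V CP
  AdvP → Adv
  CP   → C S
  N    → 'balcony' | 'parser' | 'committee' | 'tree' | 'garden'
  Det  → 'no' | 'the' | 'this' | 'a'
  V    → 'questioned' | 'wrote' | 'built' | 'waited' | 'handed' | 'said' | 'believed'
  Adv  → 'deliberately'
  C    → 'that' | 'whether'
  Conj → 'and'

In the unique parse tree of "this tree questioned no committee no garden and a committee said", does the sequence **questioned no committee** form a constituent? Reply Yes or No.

No

[S [S [NP [Det this] [N tree]] [VP [V questioned] [NP [Det no] [N committee]] [NP [Det no] [N garden]]]] [Conj and] [S [NP [Det a] [N committee]] [VP [V said]]]]
The smallest constituent containing 'questioned no committee' is the VP spanning 'questioned no committee no garden'; no single node in the tree dominates exactly the given words.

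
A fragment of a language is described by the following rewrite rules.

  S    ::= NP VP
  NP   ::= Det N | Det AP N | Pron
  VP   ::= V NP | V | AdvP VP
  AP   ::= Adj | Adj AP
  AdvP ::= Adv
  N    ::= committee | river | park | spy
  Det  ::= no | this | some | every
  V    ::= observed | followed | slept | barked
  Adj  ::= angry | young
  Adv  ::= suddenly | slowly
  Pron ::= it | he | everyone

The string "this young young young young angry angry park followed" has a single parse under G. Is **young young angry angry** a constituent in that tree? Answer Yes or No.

Yes

[S [NP [Det this] [AP [Adj young] [AP [Adj young] [AP [Adj young] [AP [Adj young] [AP [Adj angry] [AP [Adj angry]]]]]]] [N park]] [VP [V followed]]]
The words 'young young angry angry' are exhaustively dominated by a single AP node (built by AP → Adj AP), so they form a constituent.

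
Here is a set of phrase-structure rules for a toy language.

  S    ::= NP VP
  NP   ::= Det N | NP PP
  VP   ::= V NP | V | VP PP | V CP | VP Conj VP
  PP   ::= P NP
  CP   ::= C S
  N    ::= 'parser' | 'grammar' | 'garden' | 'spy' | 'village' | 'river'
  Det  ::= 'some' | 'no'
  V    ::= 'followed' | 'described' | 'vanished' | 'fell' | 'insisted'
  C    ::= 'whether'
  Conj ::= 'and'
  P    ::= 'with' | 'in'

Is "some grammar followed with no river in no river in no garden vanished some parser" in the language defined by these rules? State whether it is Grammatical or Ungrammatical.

Ungrammatical

For S → NP VP, the only prefix that parses as NP is 'some grammar', but the remainder 'followed with no river in no river in no garden vanished some parser' is not a VP under these rules.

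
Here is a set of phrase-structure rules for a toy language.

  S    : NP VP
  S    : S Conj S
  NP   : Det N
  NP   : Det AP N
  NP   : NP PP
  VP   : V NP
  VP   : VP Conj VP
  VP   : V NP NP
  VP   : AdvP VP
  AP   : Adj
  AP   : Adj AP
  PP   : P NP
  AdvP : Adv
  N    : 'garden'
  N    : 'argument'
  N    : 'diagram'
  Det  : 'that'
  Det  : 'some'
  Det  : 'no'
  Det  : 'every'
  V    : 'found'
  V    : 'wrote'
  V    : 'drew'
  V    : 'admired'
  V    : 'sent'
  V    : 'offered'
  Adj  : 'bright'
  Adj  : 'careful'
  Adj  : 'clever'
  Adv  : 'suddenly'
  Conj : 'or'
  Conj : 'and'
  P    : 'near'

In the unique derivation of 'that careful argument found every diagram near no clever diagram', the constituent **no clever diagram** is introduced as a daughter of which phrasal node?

S
  NP
    Det: that
    AP
      Adj: careful
    N: argument
  VP
    V: found
    NP
      NP
        Det: every
        N: diagram
      PP
        P: near
        NP
          Det: no
          AP
            Adj: clever
          N: diagram
The span 'no clever diagram' is the NP node built by NP → Det AP N.
Its mother is the PP built by PP → P NP.

PP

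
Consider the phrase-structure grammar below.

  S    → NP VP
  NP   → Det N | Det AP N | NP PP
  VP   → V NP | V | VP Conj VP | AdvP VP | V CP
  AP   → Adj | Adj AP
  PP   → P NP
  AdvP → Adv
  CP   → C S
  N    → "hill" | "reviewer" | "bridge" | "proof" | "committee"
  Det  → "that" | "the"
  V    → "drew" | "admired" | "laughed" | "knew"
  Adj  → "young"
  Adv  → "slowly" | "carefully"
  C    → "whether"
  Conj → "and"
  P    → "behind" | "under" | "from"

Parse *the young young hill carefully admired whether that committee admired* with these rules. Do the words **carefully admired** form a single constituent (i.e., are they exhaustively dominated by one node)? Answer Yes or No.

No

[S [NP [Det the] [AP [Adj young] [AP [Adj young]]] [N hill]] [VP [AdvP [Adv carefully]] [VP [V admired] [CP [C whether] [S [NP [Det that] [N committee]] [VP [V admired]]]]]]]
The smallest constituent containing 'carefully admired' is the VP spanning 'carefully admired whether that committee admired'; no single node in the tree dominates exactly the given words.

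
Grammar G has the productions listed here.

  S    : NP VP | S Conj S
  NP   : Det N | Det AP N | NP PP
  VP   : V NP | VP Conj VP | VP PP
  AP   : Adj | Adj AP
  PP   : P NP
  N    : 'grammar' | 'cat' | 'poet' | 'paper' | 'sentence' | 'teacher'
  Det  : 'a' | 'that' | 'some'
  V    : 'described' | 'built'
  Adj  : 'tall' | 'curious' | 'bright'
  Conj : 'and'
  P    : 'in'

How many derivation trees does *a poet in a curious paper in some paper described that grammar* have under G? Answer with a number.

The two bracketings:
[S [NP [NP [Det a] [N poet]] [PP [P in] [NP [NP [Det a] [AP [Adj curious]] [N paper]] [PP [P in] [NP [Det some] [N paper]]]]]] [VP [V described] [NP [Det that] [N grammar]]]]
[S [NP [NP [NP [Det a] [N poet]] [PP [P in] [NP [Det a] [AP [Adj curious]] [N paper]]]] [PP [P in] [NP [Det some] [N paper]]]] [VP [V described] [NP [Det that] [N grammar]]]]
The trees differ in how a recursive rule is bracketed over the same span.

2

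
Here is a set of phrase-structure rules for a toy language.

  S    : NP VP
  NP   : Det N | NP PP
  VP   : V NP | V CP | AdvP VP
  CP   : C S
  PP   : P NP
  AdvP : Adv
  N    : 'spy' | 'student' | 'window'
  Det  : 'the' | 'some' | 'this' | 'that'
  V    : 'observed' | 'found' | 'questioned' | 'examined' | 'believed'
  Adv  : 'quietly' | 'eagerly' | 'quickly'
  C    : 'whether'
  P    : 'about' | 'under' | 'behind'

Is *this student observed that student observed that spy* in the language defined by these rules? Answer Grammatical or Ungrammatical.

For S → NP VP, the only prefix that parses as NP is 'this student', but the remainder 'observed that student observed that spy' is not a VP under these rules.

Ungrammatical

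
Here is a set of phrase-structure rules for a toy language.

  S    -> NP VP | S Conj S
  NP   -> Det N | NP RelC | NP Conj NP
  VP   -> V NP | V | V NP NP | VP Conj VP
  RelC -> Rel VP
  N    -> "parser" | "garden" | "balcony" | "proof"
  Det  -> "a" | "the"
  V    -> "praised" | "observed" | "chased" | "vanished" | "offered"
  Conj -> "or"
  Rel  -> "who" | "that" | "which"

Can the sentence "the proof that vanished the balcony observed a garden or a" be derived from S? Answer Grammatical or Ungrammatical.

Ungrammatical

For S → NP VP, every NP-prefix leaves a non-VP remainder: after 'the proof' the remainder is not a VP; after 'the proof that vanished' the remainder is not a VP; after 'the proof that vanished the balcony' the remainder is not a VP. The alternative S rule S → S Conj S likewise has no satisfying split.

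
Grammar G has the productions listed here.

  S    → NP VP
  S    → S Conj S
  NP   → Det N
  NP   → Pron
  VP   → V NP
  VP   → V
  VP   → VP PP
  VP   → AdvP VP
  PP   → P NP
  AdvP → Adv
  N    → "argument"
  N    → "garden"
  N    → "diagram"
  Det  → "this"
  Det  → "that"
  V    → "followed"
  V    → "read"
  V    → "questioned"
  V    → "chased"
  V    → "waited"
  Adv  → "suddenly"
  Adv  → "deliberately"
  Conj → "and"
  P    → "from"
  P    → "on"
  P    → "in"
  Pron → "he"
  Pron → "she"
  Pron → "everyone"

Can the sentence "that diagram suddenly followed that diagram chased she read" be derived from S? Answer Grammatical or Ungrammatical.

Ungrammatical

For S → NP VP, the only prefix that parses as NP is 'that diagram', but the remainder 'suddenly followed that diagram chased she read' is not a VP under these rules. The alternative S rule S → S Conj S likewise has no satisfying split.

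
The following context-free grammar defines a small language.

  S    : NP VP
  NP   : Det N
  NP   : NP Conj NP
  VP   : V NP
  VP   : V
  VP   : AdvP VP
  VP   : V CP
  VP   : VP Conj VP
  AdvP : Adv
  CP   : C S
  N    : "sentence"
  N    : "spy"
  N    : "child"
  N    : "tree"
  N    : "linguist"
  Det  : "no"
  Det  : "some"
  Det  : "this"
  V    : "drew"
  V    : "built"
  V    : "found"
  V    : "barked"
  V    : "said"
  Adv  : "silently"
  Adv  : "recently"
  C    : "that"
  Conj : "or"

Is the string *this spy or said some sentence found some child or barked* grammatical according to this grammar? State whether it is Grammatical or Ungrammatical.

Ungrammatical

For S → NP VP, the only prefix that parses as NP is 'this spy', but the remainder 'or said some sentence found some child or barked' is not a VP under these rules.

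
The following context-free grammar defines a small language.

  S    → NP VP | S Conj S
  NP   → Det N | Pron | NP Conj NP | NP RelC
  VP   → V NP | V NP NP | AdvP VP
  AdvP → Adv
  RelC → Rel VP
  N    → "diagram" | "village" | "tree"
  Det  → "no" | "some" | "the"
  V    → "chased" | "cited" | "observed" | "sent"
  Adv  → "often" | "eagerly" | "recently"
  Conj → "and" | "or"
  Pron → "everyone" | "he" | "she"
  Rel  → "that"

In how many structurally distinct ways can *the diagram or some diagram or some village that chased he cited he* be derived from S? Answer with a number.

Two of the 5 distinct bracketings:
[S [NP [NP [Det the] [N diagram]] [Conj or] [NP [NP [Det some] [N diagram]] [Conj or] [NP [NP [Det some] [N village]] [RelC [Rel that] [VP [V chased] [NP [Pron he]]]]]]] [VP [V cited] [NP [Pron he]]]]
[S [NP [NP [Det the] [N diagram]] [Conj or] [NP [NP [NP [Det some] [N diagram]] [Conj or] [NP [Det some] [N village]]] [RelC [Rel that] [VP [V chased] [NP [Pron he]]]]]] [VP [V cited] [NP [Pron he]]]]
The trees differ in how a recursive rule is bracketed over the same span.

5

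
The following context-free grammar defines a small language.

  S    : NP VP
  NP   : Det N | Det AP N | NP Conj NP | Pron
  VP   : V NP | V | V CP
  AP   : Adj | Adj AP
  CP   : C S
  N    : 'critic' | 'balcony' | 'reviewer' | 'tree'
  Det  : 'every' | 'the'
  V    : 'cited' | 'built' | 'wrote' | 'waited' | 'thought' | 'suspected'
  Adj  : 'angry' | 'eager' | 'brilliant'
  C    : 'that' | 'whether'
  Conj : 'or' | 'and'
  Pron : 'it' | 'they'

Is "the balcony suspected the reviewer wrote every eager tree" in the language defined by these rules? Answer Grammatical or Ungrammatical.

Ungrammatical

For S → NP VP, the only prefix that parses as NP is 'the balcony', but the remainder 'suspected the reviewer wrote every eager tree' is not a VP under these rules.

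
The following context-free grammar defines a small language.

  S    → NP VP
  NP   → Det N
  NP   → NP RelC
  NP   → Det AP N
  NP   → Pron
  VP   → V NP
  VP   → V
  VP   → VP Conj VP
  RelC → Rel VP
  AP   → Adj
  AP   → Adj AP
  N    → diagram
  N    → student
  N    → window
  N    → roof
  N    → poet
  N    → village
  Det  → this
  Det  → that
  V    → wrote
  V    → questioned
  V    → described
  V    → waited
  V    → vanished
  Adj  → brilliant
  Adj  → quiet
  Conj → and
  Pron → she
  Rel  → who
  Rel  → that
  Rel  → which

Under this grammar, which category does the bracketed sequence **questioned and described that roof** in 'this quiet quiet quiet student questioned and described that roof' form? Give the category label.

VP

[S [NP [Det this] [AP [Adj quiet] [AP [Adj quiet] [AP [Adj quiet]]]] [N student]] [VP [VP [V questioned]] [Conj and] [VP [V described] [NP [Det that] [N roof]]]]]
The span 'questioned and described that roof' is the VP node built by VP → VP Conj VP.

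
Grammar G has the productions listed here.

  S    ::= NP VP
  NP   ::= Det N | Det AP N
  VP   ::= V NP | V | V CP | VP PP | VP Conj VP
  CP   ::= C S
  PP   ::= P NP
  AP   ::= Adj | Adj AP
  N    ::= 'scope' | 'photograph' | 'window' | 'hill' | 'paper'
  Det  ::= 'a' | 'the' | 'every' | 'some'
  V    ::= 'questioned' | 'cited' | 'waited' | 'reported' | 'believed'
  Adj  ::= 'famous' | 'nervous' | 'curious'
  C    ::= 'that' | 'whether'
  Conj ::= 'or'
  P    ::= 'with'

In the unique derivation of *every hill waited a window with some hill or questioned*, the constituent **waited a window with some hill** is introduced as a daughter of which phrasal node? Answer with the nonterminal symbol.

S
  NP
    Det: every
    N: hill
  VP
    VP
      VP
        V: waited
        NP
          Det: a
          N: window
      PP
        P: with
        NP
          Det: some
          N: hill
    Conj: or
    VP
      V: questioned
The span 'waited a window with some hill' is the VP node built by VP → VP PP.
Its mother is the VP built by VP → VP Conj VP.

VP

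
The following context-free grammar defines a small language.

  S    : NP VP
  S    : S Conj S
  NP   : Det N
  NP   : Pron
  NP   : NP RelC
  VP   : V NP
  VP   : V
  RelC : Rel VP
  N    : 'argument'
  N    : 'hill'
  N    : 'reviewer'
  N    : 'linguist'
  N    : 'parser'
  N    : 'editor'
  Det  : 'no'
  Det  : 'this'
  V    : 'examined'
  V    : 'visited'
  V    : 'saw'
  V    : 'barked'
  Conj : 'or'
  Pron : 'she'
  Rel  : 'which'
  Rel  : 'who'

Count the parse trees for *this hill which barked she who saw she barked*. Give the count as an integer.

The two bracketings:
[S [NP [NP [Det this] [N hill]] [RelC [Rel which] [VP [V barked] [NP [NP [Pron she]] [RelC [Rel who] [VP [V saw] [NP [Pron she]]]]]]]] [VP [V barked]]]
[S [NP [NP [NP [Det this] [N hill]] [RelC [Rel which] [VP [V barked] [NP [Pron she]]]]] [RelC [Rel who] [VP [V saw] [NP [Pron she]]]]] [VP [V barked]]]
The trees differ in how a recursive rule is bracketed over the same span.

2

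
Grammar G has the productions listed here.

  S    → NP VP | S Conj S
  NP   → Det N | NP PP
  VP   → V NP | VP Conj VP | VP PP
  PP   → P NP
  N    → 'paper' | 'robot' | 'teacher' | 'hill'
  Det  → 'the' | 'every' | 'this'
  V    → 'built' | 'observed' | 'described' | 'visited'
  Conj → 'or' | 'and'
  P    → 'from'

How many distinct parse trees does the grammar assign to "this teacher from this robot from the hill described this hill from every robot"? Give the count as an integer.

Two of the 4 distinct bracketings:
[S [NP [NP [Det this] [N teacher]] [PP [P from] [NP [NP [Det this] [N robot]] [PP [P from] [NP [Det the] [N hill]]]]]] [VP [V described] [NP [NP [Det this] [N hill]] [PP [P from] [NP [Det every] [N robot]]]]]]
[S [NP [NP [Det this] [N teacher]] [PP [P from] [NP [NP [Det this] [N robot]] [PP [P from] [NP [Det the] [N hill]]]]]] [VP [VP [V described] [NP [Det this] [N hill]]] [PP [P from] [NP [Det every] [N robot]]]]]
The difference turns on whether VP → VP PP is used at the relevant span, versus an alternative expansion of VP.

4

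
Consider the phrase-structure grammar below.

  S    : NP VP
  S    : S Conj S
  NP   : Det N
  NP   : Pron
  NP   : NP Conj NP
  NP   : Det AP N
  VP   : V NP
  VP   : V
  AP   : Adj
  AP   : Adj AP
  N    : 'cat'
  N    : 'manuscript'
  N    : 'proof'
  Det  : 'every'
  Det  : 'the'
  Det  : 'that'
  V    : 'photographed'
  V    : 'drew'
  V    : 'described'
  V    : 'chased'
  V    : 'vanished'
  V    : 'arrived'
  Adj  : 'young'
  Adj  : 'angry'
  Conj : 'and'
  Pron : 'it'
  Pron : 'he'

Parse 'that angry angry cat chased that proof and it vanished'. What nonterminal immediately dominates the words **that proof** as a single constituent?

NP

S
  S
    NP
      Det: that
      AP
        Adj: angry
        AP
          Adj: angry
      N: cat
    VP
      V: chased
      NP
        Det: that
        N: proof
  Conj: and
  S
    NP
      Pron: it
    VP
      V: vanished
The span 'that proof' is the NP node built by NP → Det N.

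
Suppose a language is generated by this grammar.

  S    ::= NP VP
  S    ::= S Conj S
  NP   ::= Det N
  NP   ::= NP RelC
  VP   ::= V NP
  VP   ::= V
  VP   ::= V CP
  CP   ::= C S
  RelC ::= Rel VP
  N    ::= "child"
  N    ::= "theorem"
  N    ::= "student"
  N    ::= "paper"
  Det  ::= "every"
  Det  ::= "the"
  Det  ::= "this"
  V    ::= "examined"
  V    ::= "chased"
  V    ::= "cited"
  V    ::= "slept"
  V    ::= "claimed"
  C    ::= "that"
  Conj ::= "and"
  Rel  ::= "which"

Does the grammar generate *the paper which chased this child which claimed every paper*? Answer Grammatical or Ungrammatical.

For S → NP VP, every NP-prefix leaves a non-VP remainder: after 'the paper' the remainder is not a VP; after 'the paper which chased' the remainder is not a VP; after 'the paper which chased this child' the remainder is not a VP (and 1 more). The alternative S rule S → S Conj S likewise has no satisfying split.

Ungrammatical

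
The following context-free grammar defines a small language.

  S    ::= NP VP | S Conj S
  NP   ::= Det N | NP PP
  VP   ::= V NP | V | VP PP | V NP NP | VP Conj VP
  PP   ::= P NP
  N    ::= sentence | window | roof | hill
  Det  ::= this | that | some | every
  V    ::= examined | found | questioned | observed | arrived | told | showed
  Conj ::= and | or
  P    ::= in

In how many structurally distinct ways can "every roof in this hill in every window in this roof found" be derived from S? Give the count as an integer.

5

Two of the 5 distinct bracketings:
[S [NP [NP [Det every] [N roof]] [PP [P in] [NP [NP [Det this] [N hill]] [PP [P in] [NP [NP [Det every] [N window]] [PP [P in] [NP [Det this] [N roof]]]]]]]] [VP [V found]]]
[S [NP [NP [Det every] [N roof]] [PP [P in] [NP [NP [NP [Det this] [N hill]] [PP [P in] [NP [Det every] [N window]]]] [PP [P in] [NP [Det this] [N roof]]]]]] [VP [V found]]]
The trees differ in how a recursive rule is bracketed over the same span.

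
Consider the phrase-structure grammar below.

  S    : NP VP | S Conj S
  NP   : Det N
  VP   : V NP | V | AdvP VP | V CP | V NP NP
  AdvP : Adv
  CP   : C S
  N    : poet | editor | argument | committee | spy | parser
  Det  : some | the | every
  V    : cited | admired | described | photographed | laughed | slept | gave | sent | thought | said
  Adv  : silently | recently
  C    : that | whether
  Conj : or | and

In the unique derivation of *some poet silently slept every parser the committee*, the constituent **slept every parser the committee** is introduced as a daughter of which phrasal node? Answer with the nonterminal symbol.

VP

S
  NP
    Det: some
    N: poet
  VP
    AdvP
      Adv: silently
    VP
      V: slept
      NP
        Det: every
        N: parser
      NP
        Det: the
        N: committee
The span 'slept every parser the committee' is the VP node built by VP → V NP NP.
Its mother is the VP built by VP → AdvP VP.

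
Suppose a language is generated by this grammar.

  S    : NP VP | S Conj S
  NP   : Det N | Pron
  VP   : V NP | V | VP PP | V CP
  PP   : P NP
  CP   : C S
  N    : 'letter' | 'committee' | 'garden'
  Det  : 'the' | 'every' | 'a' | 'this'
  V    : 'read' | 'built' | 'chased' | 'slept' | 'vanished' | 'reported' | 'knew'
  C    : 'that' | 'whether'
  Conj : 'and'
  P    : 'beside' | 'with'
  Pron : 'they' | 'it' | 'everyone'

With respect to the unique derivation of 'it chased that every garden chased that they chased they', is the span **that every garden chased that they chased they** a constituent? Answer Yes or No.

Yes

[S [NP [Pron it]] [VP [V chased] [CP [C that] [S [NP [Det every] [N garden]] [VP [V chased] [CP [C that] [S [NP [Pron they]] [VP [V chased] [NP [Pron they]]]]]]]]]]
The words 'that every garden chased that they chased they' are exhaustively dominated by a single CP node (built by CP → C S), so they form a constituent.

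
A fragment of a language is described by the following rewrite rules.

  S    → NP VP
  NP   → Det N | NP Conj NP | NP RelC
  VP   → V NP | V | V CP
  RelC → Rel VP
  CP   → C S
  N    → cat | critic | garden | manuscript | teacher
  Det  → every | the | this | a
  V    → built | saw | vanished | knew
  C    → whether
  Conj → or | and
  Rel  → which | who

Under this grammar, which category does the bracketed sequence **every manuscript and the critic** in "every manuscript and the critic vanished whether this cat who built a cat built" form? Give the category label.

NP

S
  NP
    NP
      Det: every
      N: manuscript
    Conj: and
    NP
      Det: the
      N: critic
  VP
    V: vanished
    CP
      C: whether
      S
        NP
          NP
            Det: this
            N: cat
          RelC
            Rel: who
            VP
              V: built
              NP
                Det: a
                N: cat
        VP
          V: built
The span 'every manuscript and the critic' is the NP node built by NP → NP Conj NP.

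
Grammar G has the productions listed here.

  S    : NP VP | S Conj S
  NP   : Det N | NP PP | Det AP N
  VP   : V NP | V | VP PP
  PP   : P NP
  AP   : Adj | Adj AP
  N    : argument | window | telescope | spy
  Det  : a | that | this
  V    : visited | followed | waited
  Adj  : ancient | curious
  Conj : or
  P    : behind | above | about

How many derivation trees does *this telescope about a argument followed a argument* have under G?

1

[S [NP [NP [Det this] [N telescope]] [PP [P about] [NP [Det a] [N argument]]]] [VP [V followed] [NP [Det a] [N argument]]]]
No rule offers an alternative attachment or grouping for any span, so this is the only derivation.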